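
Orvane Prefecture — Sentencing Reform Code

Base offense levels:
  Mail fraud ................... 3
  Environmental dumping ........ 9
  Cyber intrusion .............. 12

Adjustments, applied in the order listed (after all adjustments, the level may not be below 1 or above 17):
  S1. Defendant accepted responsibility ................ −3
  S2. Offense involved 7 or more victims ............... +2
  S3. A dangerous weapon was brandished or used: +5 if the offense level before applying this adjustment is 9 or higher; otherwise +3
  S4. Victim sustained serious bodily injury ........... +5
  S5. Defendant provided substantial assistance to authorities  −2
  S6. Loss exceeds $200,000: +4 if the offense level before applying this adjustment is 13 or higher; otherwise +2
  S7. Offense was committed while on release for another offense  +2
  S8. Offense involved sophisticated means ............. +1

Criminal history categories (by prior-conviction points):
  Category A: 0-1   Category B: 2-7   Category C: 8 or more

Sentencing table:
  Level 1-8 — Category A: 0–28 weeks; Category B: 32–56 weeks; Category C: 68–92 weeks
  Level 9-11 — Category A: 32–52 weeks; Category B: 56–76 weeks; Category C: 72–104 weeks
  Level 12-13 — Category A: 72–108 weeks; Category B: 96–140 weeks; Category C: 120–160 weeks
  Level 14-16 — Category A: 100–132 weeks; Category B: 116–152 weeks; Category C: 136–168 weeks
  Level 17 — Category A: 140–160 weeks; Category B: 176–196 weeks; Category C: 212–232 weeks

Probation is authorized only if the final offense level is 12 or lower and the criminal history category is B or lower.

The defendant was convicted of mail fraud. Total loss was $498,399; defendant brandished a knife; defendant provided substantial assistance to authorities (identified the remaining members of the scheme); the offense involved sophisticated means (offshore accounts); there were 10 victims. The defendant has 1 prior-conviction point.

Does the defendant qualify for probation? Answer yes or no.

Yes

Base offense level for mail fraud: 3.
S1 does not apply.
S2 applies: 3 + 2 = 5.
S3 applies (level before this adjustment is 5 < 9, so +3): 5 + 3 = 8.
S5 applies: 8 − 2 = 6.
S6 applies (level before this adjustment is 6 < 13, so +2): 6 + 2 = 8.
S7 does not apply.
S8 applies: 8 + 1 = 9.
Final offense level: 9.
Criminal history: 1 prior point → Category A (0-1).
Level 9 falls in the 9-11 band.
Grid: Level 9-11 × Category A = 32-52 weeks.
Probation check: level 9 ≤ 12 and category A ≤ B → eligible.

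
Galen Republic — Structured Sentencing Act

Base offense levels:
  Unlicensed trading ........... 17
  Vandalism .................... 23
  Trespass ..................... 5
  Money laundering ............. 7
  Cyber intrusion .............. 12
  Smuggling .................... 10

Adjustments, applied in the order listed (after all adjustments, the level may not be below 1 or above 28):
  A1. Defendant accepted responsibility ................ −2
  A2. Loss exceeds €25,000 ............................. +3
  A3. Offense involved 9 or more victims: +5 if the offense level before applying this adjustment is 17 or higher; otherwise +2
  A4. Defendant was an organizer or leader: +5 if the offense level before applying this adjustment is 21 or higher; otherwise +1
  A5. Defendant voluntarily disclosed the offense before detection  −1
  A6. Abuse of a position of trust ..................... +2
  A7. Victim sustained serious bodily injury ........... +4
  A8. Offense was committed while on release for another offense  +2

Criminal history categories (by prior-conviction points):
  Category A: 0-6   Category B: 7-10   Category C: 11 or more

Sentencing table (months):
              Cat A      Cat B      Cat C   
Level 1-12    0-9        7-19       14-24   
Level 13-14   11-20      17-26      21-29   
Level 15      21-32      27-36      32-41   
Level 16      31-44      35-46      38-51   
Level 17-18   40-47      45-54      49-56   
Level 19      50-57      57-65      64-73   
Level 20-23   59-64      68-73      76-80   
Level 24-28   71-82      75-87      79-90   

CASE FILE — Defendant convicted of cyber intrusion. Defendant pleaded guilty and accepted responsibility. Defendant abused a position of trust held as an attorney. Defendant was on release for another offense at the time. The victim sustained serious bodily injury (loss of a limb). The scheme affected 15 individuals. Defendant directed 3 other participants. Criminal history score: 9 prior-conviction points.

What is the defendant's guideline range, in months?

Base offense level for cyber intrusion: 12.
A1 applies: 12 − 2 = 10.
A3 applies (level before this adjustment is 10 < 17, so +2): 10 + 2 = 12.
A4 applies (level before this adjustment is 12 < 21, so +1): 12 + 1 = 13.
A5 does not apply.
A6 applies: 13 + 2 = 15.
A7 applies: 15 + 4 = 19.
A8 applies: 19 + 2 = 21.
Final offense level: 21.
Criminal history: 9 prior points → Category B (7-10).
Level 21 falls in the 20-23 band.
Grid: Level 20-23 × Category B = 68-73 months.

68-73 months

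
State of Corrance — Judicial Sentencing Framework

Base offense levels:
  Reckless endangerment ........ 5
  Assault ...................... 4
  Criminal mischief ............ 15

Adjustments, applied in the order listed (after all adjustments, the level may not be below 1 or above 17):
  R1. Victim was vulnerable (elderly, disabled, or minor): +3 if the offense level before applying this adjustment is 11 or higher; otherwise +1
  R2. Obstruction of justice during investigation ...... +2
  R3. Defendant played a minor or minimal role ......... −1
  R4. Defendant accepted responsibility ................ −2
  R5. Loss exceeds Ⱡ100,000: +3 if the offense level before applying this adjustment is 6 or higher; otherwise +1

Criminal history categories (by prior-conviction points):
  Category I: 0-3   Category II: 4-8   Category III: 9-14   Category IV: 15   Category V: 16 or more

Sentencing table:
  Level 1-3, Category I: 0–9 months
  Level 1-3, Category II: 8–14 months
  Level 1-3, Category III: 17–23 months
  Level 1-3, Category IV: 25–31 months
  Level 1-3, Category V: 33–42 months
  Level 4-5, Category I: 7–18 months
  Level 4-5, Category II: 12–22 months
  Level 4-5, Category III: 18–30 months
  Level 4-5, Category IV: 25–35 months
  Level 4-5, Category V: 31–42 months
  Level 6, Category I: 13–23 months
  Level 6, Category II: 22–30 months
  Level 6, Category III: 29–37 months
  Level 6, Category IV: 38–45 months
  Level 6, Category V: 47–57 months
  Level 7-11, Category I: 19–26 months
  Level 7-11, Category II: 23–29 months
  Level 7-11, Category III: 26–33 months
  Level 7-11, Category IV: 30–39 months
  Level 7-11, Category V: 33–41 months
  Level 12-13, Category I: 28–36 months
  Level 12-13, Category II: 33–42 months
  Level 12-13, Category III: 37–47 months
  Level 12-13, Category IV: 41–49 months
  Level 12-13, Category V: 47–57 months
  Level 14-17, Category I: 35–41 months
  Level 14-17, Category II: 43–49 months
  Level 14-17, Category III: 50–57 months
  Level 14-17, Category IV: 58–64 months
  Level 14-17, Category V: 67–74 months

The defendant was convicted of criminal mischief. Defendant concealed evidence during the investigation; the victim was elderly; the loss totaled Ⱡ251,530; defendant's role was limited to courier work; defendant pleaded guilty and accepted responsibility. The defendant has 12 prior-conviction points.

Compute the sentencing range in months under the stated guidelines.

50-57 months

Base offense level for criminal mischief: 15.
R1 applies (level before this adjustment is 15 ≥ 11, so +3): 15 + 3 = 18.
R2 applies: 18 + 2 = 20.
R3 applies: 20 − 1 = 19.
R4 applies: 19 − 2 = 17.
R5 applies (level before this adjustment is 17 ≥ 6, so +3): 17 + 3 = 20.
Level 20 exceeds the maximum of 17; capped at 17.
Final offense level: 17.
Criminal history: 12 prior points → Category III (9-14).
Level 17 falls in the 14-17 band.
Grid: Level 14-17 × Category III = 50-57 months.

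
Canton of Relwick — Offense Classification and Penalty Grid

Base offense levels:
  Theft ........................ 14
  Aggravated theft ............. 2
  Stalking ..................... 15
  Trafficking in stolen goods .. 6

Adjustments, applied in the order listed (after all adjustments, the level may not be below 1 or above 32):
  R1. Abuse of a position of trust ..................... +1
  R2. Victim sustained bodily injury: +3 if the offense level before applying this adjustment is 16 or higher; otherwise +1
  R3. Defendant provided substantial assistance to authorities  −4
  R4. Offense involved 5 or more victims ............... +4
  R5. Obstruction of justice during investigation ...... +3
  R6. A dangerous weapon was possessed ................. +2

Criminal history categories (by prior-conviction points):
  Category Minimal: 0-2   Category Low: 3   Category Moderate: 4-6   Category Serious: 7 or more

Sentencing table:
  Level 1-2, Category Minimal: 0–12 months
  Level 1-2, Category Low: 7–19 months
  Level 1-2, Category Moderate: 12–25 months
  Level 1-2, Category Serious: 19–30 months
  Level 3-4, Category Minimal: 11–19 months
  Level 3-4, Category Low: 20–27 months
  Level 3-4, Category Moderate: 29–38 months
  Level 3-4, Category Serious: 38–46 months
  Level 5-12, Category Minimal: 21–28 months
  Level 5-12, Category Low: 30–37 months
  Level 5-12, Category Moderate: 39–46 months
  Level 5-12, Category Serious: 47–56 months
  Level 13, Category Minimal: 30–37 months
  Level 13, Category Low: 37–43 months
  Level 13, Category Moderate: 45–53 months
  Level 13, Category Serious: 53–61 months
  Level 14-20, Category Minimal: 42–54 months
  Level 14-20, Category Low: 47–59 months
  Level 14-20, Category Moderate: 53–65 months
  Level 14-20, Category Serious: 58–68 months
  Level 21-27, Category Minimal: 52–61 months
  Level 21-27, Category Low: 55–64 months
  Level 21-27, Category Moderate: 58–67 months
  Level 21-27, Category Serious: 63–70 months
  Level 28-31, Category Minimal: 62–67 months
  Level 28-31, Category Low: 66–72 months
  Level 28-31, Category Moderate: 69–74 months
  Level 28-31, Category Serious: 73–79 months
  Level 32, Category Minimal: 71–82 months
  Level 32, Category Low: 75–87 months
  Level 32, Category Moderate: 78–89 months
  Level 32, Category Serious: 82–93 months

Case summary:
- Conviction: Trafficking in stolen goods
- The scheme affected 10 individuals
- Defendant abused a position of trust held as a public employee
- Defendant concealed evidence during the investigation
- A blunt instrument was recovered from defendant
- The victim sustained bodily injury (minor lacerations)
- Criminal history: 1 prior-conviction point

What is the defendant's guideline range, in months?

Base offense level for trafficking in stolen goods: 6.
R1 applies: 6 + 1 = 7.
R2 applies (level before this adjustment is 7 < 16, so +1): 7 + 1 = 8.
R4 applies: 8 + 4 = 12.
R5 applies: 12 + 3 = 15.
R6 applies: 15 + 2 = 17.
Final offense level: 17.
Criminal history: 1 prior point → Category Minimal (0-2).
Level 17 falls in the 14-20 band.
Grid: Level 14-20 × Category Minimal = 42-54 months.

42-54 months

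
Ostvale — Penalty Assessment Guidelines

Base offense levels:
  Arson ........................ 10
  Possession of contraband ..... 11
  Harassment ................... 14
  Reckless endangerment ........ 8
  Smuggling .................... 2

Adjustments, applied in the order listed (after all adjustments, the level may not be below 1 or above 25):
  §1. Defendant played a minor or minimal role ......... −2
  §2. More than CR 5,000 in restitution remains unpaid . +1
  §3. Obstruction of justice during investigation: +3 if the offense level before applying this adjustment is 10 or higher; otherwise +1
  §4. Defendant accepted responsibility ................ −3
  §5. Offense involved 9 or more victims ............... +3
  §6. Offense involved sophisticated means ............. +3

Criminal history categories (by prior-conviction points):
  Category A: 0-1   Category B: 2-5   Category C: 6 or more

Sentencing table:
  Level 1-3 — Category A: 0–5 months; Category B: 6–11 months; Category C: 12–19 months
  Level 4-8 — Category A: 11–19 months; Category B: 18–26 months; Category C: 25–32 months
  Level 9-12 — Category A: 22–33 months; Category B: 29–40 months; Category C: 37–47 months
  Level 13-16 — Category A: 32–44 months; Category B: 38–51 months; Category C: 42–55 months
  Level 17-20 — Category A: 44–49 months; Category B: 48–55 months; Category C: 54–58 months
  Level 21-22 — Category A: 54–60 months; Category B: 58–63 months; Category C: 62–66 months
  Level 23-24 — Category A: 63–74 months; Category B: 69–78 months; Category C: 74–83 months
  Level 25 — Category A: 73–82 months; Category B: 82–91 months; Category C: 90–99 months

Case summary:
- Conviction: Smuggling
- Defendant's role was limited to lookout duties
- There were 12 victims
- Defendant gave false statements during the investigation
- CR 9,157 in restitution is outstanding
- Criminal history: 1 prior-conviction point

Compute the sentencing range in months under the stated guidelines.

Base offense level for smuggling: 2.
§1 applies: 2 − 2 = 0.
§2 applies: 0 + 1 = 1.
§3 applies (level before this adjustment is 1 < 10, so +1): 1 + 1 = 2.
§5 applies: 2 + 3 = 5.
§6 does not apply.
Final offense level: 5.
Criminal history: 1 prior point → Category A (0-1).
Level 5 falls in the 4-8 band.
Grid: Level 4-8 × Category A = 11-19 months.

11-19 months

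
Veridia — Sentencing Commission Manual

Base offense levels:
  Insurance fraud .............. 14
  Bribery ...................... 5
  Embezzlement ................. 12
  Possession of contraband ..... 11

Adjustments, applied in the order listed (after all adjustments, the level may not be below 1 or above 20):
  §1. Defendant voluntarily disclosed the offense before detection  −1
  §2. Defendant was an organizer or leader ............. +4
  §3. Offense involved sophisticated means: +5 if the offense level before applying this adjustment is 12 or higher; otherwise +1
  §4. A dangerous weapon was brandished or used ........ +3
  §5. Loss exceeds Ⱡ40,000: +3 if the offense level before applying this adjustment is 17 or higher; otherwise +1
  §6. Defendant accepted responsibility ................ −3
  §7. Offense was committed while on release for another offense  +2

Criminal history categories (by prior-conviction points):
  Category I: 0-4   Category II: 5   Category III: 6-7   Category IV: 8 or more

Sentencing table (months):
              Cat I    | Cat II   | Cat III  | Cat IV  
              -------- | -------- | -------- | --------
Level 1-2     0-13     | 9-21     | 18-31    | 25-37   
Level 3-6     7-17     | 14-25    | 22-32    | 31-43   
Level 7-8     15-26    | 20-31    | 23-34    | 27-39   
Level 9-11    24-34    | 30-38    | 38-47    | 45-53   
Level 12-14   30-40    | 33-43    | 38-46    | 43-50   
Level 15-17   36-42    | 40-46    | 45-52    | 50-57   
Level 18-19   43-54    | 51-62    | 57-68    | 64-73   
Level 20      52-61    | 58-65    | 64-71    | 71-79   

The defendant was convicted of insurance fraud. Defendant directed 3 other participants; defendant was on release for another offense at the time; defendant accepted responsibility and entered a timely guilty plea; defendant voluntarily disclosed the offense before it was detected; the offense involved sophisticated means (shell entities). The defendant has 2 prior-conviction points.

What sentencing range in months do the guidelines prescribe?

52-61 months

Base offense level for insurance fraud: 14.
§1 applies: 14 − 1 = 13.
§2 applies: 13 + 4 = 17.
§3 applies (level before this adjustment is 17 ≥ 12, so +5): 17 + 5 = 22.
§4 does not apply.
§5 does not apply.
§6 applies: 22 − 3 = 19.
§7 applies: 19 + 2 = 21.
Level 21 exceeds the maximum of 20; capped at 20.
Final offense level: 20.
Criminal history: 2 prior points → Category I (0-4).
Level 20 falls in the 20 band.
Grid: Level 20 × Category I = 52-61 months.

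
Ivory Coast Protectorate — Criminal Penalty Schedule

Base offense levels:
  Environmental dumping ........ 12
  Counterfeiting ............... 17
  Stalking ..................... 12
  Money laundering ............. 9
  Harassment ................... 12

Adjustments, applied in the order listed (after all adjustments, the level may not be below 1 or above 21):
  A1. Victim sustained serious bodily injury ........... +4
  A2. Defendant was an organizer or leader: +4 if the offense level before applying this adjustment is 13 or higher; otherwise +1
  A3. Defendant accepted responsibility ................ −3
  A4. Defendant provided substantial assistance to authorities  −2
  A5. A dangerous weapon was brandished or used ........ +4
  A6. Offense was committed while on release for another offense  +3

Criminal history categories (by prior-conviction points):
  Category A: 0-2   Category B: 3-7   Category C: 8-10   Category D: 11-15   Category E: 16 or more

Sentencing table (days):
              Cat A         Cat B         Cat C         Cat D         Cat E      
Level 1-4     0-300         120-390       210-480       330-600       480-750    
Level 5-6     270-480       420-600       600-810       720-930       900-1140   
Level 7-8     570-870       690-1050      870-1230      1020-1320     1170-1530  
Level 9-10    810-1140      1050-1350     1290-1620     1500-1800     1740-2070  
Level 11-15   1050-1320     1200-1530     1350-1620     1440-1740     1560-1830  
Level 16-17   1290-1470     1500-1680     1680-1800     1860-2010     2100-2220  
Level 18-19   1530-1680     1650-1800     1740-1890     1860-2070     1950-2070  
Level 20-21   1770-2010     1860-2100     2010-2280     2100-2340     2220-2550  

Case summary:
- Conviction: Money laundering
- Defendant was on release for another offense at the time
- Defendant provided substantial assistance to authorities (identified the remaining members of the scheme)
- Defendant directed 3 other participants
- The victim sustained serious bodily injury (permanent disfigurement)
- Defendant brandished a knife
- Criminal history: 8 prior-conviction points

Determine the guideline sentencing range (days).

2010-2280 days

Base offense level for money laundering: 9.
A1 applies: 9 + 4 = 13.
A2 applies (level before this adjustment is 13 ≥ 13, so +4): 13 + 4 = 17.
A3 does not apply.
A4 applies: 17 − 2 = 15.
A5 applies: 15 + 4 = 19.
A6 applies: 19 + 3 = 22.
Level 22 exceeds the maximum of 21; capped at 21.
Final offense level: 21.
Criminal history: 8 prior points → Category C (8-10).
Level 21 falls in the 20-21 band.
Grid: Level 20-21 × Category C = 2010-2280 days.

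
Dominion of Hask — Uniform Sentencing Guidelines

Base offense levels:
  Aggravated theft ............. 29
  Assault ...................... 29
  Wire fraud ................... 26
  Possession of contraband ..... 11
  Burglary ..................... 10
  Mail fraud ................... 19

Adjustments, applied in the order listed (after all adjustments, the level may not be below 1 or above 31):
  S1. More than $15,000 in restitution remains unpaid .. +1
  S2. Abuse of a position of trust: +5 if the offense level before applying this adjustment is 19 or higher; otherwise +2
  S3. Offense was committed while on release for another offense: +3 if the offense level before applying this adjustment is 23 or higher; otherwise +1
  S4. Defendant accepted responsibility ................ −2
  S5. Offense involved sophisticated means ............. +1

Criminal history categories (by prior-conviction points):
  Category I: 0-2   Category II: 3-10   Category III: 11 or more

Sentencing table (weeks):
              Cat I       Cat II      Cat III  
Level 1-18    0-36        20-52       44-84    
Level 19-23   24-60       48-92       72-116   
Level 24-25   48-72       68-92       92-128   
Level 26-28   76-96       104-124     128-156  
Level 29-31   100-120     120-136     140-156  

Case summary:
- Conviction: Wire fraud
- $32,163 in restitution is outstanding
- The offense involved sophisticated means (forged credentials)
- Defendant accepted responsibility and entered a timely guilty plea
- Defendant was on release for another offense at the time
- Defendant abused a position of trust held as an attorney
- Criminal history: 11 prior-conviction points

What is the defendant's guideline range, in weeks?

140-156 weeks

Base offense level for wire fraud: 26.
S1 applies: 26 + 1 = 27.
S2 applies (level before this adjustment is 27 ≥ 19, so +5): 27 + 5 = 32.
S3 applies (level before this adjustment is 32 ≥ 23, so +3): 32 + 3 = 35.
S4 applies: 35 − 2 = 33.
S5 applies: 33 + 1 = 34.
Level 34 exceeds the maximum of 31; capped at 31.
Final offense level: 31.
Criminal history: 11 prior points → Category III (11+).
Level 31 falls in the 29-31 band.
Grid: Level 29-31 × Category III = 140-156 weeks.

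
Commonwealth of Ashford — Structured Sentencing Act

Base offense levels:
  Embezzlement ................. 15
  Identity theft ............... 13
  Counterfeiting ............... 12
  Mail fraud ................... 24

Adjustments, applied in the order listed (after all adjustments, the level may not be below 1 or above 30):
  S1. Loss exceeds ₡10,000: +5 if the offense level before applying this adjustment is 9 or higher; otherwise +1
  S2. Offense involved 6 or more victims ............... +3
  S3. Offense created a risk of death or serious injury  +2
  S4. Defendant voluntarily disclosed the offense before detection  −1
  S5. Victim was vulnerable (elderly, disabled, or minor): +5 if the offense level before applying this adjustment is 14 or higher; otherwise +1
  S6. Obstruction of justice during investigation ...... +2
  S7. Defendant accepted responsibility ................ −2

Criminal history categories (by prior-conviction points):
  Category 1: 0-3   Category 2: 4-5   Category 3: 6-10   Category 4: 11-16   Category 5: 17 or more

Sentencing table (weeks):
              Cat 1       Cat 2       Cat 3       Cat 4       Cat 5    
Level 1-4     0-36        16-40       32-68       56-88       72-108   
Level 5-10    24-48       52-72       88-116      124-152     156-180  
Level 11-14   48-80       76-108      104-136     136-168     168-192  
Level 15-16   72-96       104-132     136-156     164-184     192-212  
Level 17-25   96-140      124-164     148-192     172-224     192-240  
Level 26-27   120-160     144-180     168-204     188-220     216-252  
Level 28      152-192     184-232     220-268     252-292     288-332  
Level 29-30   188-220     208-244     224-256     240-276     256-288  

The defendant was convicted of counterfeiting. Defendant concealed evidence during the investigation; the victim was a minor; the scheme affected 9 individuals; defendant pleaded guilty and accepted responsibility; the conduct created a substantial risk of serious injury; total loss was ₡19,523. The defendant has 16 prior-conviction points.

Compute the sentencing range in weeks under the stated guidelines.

Base offense level for counterfeiting: 12.
S1 applies (level before this adjustment is 12 ≥ 9, so +5): 12 + 5 = 17.
S2 applies: 17 + 3 = 20.
S3 applies: 20 + 2 = 22.
S5 applies (level before this adjustment is 22 ≥ 14, so +5): 22 + 5 = 27.
S6 applies: 27 + 2 = 29.
S7 applies: 29 − 2 = 27.
Final offense level: 27.
Criminal history: 16 prior points → Category 4 (11-16).
Level 27 falls in the 26-27 band.
Grid: Level 26-27 × Category 4 = 188-220 weeks.

188-220 weeks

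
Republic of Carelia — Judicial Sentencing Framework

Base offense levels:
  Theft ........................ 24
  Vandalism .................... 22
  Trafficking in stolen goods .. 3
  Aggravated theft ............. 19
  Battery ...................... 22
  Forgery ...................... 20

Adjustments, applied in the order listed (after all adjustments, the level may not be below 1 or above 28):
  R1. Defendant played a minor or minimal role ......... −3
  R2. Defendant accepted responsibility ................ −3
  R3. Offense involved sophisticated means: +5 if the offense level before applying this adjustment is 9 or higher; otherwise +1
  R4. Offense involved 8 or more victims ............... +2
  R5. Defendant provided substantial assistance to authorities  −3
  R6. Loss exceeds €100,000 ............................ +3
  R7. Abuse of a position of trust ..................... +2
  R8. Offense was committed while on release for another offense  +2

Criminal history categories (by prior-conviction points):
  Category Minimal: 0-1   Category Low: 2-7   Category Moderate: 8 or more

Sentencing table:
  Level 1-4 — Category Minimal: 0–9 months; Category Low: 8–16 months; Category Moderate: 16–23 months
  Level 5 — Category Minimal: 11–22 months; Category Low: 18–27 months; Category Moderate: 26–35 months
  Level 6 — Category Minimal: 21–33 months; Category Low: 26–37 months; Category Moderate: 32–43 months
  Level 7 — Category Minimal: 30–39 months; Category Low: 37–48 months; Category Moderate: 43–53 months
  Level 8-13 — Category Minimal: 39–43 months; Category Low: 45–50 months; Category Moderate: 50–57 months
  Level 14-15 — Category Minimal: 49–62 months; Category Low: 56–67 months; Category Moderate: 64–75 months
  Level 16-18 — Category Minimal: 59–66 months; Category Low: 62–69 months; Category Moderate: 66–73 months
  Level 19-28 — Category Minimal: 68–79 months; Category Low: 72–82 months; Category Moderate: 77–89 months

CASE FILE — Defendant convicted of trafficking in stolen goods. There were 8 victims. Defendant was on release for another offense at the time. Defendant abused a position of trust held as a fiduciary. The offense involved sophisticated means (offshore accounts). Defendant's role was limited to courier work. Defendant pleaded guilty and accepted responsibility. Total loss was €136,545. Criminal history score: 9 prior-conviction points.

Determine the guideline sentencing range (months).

Base offense level for trafficking in stolen goods: 3.
R1 applies: 3 − 3 = 0.
R2 applies: 0 − 3 = -3.
R3 applies (level before this adjustment is -3 < 9, so +1): -3 + 1 = -2.
R4 applies: -2 + 2 = 0.
R5 does not apply.
R6 applies: 0 + 3 = 3.
R7 applies: 3 + 2 = 5.
R8 applies: 5 + 2 = 7.
Final offense level: 7.
Criminal history: 9 prior points → Category Moderate (8+).
Level 7 falls in the 7 band.
Grid: Level 7 × Category Moderate = 43-53 months.

43-53 months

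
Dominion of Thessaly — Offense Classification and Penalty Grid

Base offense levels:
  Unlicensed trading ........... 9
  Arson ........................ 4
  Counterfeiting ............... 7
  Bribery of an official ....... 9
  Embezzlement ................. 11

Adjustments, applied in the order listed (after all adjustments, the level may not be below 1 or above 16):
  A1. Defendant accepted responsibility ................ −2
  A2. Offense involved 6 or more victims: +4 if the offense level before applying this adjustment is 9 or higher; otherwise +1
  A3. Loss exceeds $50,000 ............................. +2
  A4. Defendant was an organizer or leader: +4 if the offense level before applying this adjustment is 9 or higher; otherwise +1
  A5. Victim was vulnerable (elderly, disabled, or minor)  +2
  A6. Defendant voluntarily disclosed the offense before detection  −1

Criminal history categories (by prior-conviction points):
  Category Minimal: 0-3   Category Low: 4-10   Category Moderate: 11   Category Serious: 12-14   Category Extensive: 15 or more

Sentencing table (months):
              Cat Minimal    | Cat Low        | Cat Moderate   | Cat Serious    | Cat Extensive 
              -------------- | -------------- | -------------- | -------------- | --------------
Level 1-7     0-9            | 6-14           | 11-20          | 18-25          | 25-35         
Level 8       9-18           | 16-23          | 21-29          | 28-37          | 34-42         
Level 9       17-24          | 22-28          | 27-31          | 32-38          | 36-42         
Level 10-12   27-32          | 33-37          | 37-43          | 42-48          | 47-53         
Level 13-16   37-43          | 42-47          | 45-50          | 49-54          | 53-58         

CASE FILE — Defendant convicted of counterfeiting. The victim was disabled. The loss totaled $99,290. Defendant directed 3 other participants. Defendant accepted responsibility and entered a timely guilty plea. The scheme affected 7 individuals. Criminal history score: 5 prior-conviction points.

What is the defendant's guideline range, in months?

33-37 months

Base offense level for counterfeiting: 7.
A1 applies: 7 − 2 = 5.
A2 applies (level before this adjustment is 5 < 9, so +1): 5 + 1 = 6.
A3 applies: 6 + 2 = 8.
A4 applies (level before this adjustment is 8 < 9, so +1): 8 + 1 = 9.
A5 applies: 9 + 2 = 11.
A6 does not apply.
Final offense level: 11.
Criminal history: 5 prior points → Category Low (4-10).
Level 11 falls in the 10-12 band.
Grid: Level 10-12 × Category Low = 33-37 months.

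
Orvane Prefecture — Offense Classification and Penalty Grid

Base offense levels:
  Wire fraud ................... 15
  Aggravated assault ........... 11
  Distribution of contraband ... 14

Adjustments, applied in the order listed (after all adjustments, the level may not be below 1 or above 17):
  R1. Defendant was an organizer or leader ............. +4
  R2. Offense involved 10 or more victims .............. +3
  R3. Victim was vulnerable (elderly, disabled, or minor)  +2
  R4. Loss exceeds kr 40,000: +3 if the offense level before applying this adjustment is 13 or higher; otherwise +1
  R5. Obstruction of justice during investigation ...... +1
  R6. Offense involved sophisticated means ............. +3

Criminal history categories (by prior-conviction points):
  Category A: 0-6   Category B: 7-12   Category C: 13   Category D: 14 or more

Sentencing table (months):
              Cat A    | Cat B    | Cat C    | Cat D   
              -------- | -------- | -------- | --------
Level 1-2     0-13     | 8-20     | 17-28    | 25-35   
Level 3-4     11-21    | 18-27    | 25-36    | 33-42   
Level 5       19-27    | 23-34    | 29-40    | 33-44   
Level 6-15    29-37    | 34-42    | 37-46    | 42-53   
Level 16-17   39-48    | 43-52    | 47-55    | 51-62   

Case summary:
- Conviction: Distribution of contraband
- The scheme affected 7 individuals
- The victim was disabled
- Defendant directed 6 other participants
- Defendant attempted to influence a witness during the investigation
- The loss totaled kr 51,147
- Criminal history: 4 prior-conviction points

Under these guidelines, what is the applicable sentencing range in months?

Base offense level for distribution of contraband: 14.
R1 applies: 14 + 4 = 18.
R2 does not apply.
R3 applies: 18 + 2 = 20.
R4 applies (level before this adjustment is 20 ≥ 13, so +3): 20 + 3 = 23.
R5 applies: 23 + 1 = 24.
Level 24 exceeds the maximum of 17; capped at 17.
Final offense level: 17.
Criminal history: 4 prior points → Category A (0-6).
Level 17 falls in the 16-17 band.
Grid: Level 16-17 × Category A = 39-48 months.

39-48 months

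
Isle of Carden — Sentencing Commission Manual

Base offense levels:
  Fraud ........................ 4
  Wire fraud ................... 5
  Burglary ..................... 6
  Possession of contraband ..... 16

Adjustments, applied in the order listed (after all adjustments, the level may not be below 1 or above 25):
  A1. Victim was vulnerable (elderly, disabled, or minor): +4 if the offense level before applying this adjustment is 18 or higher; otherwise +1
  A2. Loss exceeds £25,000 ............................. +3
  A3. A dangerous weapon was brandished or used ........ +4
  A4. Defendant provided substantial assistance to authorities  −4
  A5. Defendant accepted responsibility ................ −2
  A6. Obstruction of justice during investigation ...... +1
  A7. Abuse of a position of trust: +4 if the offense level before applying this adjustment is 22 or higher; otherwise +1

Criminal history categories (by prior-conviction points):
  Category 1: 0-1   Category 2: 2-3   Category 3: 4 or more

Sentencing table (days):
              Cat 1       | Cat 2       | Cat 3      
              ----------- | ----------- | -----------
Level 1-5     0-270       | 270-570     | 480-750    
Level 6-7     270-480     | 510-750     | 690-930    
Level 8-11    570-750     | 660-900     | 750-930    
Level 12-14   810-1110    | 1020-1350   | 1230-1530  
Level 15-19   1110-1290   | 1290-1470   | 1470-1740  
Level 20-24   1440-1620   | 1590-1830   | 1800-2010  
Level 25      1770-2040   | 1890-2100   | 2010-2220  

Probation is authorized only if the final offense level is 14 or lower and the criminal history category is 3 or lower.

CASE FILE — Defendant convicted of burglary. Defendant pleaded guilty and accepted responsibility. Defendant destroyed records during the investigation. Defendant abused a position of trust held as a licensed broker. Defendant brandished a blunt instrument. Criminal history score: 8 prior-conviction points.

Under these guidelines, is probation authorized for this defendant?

Yes

Base offense level for burglary: 6.
A3 applies: 6 + 4 = 10.
A4 does not apply.
A5 applies: 10 − 2 = 8.
A6 applies: 8 + 1 = 9.
A7 applies (level before this adjustment is 9 < 22, so +1): 9 + 1 = 10.
Final offense level: 10.
Criminal history: 8 prior points → Category 3 (4+).
Level 10 falls in the 8-11 band.
Grid: Level 8-11 × Category 3 = 750-930 days.
Probation check: level 10 ≤ 14 and category 3 ≤ 3 → eligible.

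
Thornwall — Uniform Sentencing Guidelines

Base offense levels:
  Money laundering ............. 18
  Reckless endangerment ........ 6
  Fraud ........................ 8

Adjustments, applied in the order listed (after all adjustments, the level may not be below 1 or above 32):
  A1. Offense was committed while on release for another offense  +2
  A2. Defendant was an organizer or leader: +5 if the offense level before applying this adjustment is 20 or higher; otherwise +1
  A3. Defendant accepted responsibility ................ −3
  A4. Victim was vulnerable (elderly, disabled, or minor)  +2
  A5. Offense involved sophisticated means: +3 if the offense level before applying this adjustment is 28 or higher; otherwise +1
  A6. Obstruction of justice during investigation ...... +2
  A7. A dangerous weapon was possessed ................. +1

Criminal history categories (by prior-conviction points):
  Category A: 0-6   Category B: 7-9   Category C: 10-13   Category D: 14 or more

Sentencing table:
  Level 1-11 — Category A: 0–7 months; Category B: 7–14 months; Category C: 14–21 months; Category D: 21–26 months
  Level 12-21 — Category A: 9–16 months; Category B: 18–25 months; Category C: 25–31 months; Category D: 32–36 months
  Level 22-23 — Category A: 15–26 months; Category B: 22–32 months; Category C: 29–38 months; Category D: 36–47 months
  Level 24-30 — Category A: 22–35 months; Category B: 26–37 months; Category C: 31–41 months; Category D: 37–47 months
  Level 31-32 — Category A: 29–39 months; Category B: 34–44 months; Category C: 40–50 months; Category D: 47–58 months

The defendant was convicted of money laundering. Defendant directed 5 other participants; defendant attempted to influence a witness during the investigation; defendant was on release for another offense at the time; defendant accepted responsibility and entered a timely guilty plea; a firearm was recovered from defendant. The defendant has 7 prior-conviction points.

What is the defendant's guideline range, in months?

26-37 months

Base offense level for money laundering: 18.
A1 applies: 18 + 2 = 20.
A2 applies (level before this adjustment is 20 ≥ 20, so +5): 20 + 5 = 25.
A3 applies: 25 − 3 = 22.
A4 does not apply.
A6 applies: 22 + 2 = 24.
A7 applies: 24 + 1 = 25.
Final offense level: 25.
Criminal history: 7 prior points → Category B (7-9).
Level 25 falls in the 24-30 band.
Grid: Level 24-30 × Category B = 26-37 months.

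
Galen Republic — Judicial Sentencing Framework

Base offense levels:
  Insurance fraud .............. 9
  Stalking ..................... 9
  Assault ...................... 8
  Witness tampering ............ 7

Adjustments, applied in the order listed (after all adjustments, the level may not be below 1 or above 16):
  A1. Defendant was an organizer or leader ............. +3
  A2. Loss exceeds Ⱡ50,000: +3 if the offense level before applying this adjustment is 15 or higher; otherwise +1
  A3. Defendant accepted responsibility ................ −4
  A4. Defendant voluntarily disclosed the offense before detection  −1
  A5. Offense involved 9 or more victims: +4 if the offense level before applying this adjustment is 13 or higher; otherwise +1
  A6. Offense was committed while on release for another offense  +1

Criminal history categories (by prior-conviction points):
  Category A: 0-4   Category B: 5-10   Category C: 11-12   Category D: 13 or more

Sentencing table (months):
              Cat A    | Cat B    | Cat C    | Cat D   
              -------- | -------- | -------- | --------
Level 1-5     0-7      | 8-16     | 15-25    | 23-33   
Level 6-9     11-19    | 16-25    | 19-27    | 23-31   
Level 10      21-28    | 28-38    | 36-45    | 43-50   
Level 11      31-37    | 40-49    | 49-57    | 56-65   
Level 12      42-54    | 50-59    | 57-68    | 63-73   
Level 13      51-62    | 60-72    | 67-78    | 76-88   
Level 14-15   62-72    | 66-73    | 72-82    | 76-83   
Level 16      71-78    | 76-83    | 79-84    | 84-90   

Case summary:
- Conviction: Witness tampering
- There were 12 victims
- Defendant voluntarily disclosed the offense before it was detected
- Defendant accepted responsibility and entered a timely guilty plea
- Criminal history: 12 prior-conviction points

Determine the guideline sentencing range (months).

15-25 months

Base offense level for witness tampering: 7.
A3 applies: 7 − 4 = 3.
A4 applies: 3 − 1 = 2.
A5 applies (level before this adjustment is 2 < 13, so +1): 2 + 1 = 3.
A6 does not apply.
Final offense level: 3.
Criminal history: 12 prior points → Category C (11-12).
Level 3 falls in the 1-5 band.
Grid: Level 1-5 × Category C = 15-25 months.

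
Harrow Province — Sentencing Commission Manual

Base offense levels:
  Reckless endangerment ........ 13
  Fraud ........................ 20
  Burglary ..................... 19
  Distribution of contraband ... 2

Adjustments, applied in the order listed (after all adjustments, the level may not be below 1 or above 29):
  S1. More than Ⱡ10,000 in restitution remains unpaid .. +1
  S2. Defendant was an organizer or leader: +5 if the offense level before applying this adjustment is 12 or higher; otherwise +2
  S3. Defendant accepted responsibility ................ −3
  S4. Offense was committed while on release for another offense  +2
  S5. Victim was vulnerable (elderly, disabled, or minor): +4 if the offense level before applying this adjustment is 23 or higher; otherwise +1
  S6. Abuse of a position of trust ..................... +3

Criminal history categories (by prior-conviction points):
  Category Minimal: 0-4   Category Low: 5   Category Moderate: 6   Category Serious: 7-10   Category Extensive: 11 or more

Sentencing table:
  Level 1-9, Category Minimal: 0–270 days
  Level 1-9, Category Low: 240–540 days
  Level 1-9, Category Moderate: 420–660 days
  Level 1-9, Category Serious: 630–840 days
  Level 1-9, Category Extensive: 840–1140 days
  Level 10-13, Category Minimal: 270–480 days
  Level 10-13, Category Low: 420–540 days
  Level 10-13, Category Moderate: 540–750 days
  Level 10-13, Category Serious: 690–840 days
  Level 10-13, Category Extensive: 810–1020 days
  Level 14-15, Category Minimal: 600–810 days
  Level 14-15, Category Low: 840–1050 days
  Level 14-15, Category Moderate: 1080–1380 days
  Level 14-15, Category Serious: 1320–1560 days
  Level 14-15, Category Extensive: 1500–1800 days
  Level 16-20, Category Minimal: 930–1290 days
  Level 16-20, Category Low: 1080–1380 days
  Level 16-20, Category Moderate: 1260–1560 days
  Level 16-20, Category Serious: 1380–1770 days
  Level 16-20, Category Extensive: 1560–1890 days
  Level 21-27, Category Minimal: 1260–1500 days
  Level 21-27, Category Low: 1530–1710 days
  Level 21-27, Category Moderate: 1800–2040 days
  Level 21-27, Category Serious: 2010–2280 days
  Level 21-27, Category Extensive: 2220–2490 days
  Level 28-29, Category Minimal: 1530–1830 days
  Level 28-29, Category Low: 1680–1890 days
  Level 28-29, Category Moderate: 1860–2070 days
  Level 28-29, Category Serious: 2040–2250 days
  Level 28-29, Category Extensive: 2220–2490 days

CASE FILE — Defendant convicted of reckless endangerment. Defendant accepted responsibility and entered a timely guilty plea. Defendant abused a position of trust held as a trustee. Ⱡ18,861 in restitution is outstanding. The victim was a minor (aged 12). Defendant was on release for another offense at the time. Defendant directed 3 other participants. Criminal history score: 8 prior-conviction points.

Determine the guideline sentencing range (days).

Base offense level for reckless endangerment: 13.
S1 applies: 13 + 1 = 14.
S2 applies (level before this adjustment is 14 ≥ 12, so +5): 14 + 5 = 19.
S3 applies: 19 − 3 = 16.
S4 applies: 16 + 2 = 18.
S5 applies (level before this adjustment is 18 < 23, so +1): 18 + 1 = 19.
S6 applies: 19 + 3 = 22.
Final offense level: 22.
Criminal history: 8 prior points → Category Serious (7-10).
Level 22 falls in the 21-27 band.
Grid: Level 21-27 × Category Serious = 2010-2280 days.

2010-2280 days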